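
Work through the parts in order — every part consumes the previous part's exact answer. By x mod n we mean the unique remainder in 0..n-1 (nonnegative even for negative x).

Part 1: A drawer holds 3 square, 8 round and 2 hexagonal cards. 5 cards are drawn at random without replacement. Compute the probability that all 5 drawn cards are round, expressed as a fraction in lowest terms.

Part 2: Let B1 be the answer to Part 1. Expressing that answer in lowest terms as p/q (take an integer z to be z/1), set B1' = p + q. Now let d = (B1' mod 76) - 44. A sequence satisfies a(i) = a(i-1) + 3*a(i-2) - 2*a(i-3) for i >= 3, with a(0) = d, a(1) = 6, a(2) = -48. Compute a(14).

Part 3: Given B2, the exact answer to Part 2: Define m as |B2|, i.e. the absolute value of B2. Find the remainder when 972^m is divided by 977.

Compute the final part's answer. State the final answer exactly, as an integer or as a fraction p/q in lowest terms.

607

Part 1: total draws C(13,5) = 1287; favorable C(8,5) = 56; P = 56/1287; answer 56/1287
Part 2: B1 = 56/1287; threaded value p + q = 1343; d = 7; a(3) = 1*(-48) + 3*(6) - 2*(7) = -44; iterating: a(3)=-44, a(4)=-200, a(5)=-236, a(6)=-748, a(7)=-1056, a(8)=-2828, a(9)=-4500, a(10)=-10872, a(11)=-18716, a(12)=-42332, a(13)=-76736, a(14)=-166300; answer -166300
Part 3: B2 = -166300; m = 166300; squarings mod 977: 972^1=972, 972^2=25, 972^4=625, 972^8=802, 972^16=338, 972^32=912, 972^64=317, 972^128=835, 972^256=624, 972^512=530, 972^1024=501, 972^2048=889, 972^4096=905, 972^8192=299, 972^16384=494, 972^32768=763, 972^65536=854, 972^131072=474; 972^166300 = 972^4 * 972^8 * 972^16 * 972^128 * 972^256 * 972^2048 * 972^32768 * 972^131072 = 607 (mod 977); answer 607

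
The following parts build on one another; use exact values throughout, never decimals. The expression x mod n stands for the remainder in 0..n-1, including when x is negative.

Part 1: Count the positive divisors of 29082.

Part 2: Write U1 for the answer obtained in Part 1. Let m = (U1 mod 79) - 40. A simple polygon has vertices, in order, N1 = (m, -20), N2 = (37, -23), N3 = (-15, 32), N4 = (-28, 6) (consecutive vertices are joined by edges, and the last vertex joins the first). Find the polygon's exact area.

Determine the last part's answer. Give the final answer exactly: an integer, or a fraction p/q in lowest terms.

3641/2

Part 1: 29082 = 2 * 3 * 37 * 131; number of divisors = (1+1) * (1+1) * (1+1) * (1+1) = 16; answer 16
Part 2: U1 = 16; m = -24; cross terms: (-24*-23 - 37*-20)=1292, (37*32 - -15*-23)=839, (-15*6 - -28*32)=806, (-28*-20 - -24*6)=704; twice the area = |3641| = 3641; area = 3641/2; answer 3641/2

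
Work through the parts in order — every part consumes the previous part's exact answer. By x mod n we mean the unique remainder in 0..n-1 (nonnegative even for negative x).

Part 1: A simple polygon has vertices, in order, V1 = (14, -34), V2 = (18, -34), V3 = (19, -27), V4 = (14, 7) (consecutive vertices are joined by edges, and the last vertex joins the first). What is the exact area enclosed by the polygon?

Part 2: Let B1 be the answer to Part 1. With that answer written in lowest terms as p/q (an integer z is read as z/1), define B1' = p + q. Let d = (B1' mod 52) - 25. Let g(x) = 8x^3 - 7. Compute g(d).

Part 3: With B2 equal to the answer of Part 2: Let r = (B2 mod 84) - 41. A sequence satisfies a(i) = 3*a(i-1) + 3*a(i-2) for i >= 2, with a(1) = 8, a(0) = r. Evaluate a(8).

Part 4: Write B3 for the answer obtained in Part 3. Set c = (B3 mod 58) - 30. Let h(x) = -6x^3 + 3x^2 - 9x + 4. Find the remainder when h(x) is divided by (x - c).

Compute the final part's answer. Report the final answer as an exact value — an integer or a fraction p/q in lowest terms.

36130

Part 1: cross terms: (14*-34 - 18*-34)=136, (18*-27 - 19*-34)=160, (19*7 - 14*-27)=511, (14*-34 - 14*7)=-574; twice the area = |233| = 233; area = 233/2; answer 233/2
Part 2: B1 = 233/2; threaded value p + q = 235; d = 2; 8*(2)^3 - 7 = (64) + (-7) = 57; answer 57
Part 3: B2 = 57; r = 16; a(2) = 3*(8) + 3*(16) = 72; iterating: a(2)=72, a(3)=240, a(4)=936, a(5)=3528, a(6)=13392, a(7)=50760, a(8)=192456; answer 192456
Part 4: B3 = 192456; c = -18; remainder = value at the root: -6*(-18)^3 + 3*(-18)^2 - 9*(-18)^1 + 4 = (34992) + (972) + (162) + (4) = 36130; answer 36130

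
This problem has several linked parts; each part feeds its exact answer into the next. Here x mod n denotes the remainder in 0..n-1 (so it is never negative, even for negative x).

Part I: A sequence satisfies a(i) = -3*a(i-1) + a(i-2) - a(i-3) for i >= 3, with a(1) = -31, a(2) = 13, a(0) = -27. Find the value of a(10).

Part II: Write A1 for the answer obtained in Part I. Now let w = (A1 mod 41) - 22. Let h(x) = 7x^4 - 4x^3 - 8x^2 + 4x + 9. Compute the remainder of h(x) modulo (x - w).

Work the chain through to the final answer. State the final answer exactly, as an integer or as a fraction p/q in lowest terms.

96248

Part I: a(3) = -3*(13) + 1*(-31) - 1*(-27) = -43; iterating: a(3)=-43, a(4)=173, a(5)=-575, a(6)=1941, a(7)=-6571, a(8)=22229, a(9)=-75199, a(10)=254397; answer 254397
Part II: A1 = 254397; w = 11; remainder = value at the root: 7*(11)^4 - 4*(11)^3 - 8*(11)^2 + 4*(11)^1 + 9 = (102487) + (-5324) + (-968) + (44) + (9) = 96248; answer 96248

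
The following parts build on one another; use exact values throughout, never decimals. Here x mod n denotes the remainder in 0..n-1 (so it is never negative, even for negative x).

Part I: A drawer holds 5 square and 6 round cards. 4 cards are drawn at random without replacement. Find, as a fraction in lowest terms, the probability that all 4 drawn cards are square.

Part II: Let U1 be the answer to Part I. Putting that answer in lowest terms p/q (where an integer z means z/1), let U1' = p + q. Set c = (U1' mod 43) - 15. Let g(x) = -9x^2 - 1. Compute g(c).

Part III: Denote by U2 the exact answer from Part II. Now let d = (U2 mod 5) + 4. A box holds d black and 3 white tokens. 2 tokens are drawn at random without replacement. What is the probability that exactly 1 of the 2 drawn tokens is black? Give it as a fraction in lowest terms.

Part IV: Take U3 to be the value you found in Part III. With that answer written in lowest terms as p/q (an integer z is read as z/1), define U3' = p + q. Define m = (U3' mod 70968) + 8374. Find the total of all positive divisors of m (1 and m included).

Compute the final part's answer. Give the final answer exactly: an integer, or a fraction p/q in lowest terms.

Part I: total draws C(11,4) = 330; favorable C(5,4) = 5; P = 1/66; answer 1/66
Part II: U1 = 1/66; threaded value p + q = 67; c = 9; -9*(9)^2 - 1 = (-729) + (-1) = -730; answer -730
Part III: U2 = -730; d = 4; total draws C(7,2) = 21; favorable C(4,1)*C(3,1) = 12; P = 4/7; answer 4/7
Part IV: U3 = 4/7; threaded value p + q = 11; m = 8385; 8385 = 3 * 5 * 13 * 43; sigma = (1 + 3) * (1 + 5) * (1 + 13) * (1 + 43) = 4 * 6 * 14 * 44 = 14784; answer 14784

14784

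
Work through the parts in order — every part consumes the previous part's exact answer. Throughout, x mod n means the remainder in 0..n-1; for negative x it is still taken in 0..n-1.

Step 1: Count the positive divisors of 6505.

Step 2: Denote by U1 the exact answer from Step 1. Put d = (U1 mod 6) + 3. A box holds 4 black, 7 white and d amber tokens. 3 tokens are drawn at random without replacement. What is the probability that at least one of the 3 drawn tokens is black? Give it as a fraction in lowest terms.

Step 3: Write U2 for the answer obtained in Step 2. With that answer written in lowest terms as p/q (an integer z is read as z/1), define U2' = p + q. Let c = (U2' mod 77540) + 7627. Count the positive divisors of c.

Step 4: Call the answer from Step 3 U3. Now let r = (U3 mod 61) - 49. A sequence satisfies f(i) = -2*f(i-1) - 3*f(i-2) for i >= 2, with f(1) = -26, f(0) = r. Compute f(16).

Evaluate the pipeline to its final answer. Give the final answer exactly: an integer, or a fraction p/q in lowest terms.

309775

Step 1: 6505 = 5 * 1301; number of divisors = (1+1) * (1+1) = 4; answer 4
Step 2: U1 = 4; d = 7; total draws C(18,3) = 816; complement C(14,3) = 364; favorable 816 - 364 = 452; P = 113/204; answer 113/204
Step 3: U2 = 113/204; threaded value p + q = 317; c = 7944; 7944 = 2^3 * 3 * 331; number of divisors = (3+1) * (1+1) * (1+1) = 16; answer 16
Step 4: U3 = 16; r = -33; f(2) = -2*(-26) - 3*(-33) = 151; iterating: f(2)=151, f(3)=-224, f(4)=-5, f(5)=682, f(6)=-1349, f(7)=652, f(8)=2743, f(9)=-7442, f(10)=6655, f(11)=9016, f(12)=-37997, f(13)=48946, f(14)=16099, f(15)=-179036, f(16)=309775; answer 309775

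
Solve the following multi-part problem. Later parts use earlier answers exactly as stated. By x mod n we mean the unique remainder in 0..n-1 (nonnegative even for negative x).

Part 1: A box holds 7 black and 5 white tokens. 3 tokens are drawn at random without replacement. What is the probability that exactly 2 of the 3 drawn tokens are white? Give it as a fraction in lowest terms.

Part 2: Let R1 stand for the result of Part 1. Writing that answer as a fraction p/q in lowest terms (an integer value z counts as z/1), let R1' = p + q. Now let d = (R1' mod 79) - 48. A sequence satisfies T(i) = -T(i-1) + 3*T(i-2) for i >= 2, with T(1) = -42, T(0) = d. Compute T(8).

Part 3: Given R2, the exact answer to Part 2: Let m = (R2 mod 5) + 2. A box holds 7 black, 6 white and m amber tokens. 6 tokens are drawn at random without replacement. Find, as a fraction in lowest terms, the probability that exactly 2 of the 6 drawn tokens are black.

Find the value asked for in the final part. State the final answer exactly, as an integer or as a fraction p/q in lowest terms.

42/143

Part 1: total draws C(12,3) = 220; favorable C(5,2)*C(7,1) = 70; P = 7/22; answer 7/22
Part 2: R1 = 7/22; threaded value p + q = 29; d = -19; T(2) = -1*(-42) + 3*(-19) = -15; iterating: T(2)=-15, T(3)=-111, T(4)=66, T(5)=-399, T(6)=597, T(7)=-1794, T(8)=3585; answer 3585
Part 3: R2 = 3585; m = 2; total draws C(15,6) = 5005; favorable C(7,2)*C(8,4) = 1470; P = 42/143; answer 42/143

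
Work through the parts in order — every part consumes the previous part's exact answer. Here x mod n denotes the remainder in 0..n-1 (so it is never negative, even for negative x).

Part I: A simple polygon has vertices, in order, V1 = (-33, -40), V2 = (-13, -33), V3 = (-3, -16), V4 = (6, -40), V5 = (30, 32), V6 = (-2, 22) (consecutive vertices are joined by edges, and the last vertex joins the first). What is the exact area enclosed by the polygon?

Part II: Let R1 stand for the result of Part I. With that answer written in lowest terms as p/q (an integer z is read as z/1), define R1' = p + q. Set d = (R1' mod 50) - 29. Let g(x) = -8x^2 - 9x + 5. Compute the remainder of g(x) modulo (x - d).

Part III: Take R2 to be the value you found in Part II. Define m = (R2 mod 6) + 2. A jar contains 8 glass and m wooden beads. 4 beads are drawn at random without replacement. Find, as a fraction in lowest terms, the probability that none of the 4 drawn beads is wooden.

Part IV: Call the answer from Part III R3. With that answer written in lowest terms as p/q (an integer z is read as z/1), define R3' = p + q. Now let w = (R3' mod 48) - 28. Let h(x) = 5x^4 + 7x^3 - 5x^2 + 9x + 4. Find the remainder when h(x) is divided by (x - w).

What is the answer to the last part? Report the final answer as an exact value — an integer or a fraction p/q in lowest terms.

Part I: cross terms: (-33*-33 - -13*-40)=569, (-13*-16 - -3*-33)=109, (-3*-40 - 6*-16)=216, (6*32 - 30*-40)=1392, (30*22 - -2*32)=724, (-2*-40 - -33*22)=806; twice the area = |3816| = 3816; area = 1908; answer 1908
Part II: R1 = 1908; threaded value p + q = 1909; d = -20; remainder = value at the root: -8*(-20)^2 - 9*(-20)^1 + 5 = (-3200) + (180) + (5) = -3015; answer -3015
Part III: R2 = -3015; m = 5; total draws C(13,4) = 715; favorable C(8,4) = 70; P = 14/143; answer 14/143
Part IV: R3 = 14/143; threaded value p + q = 157; w = -15; remainder = value at the root: 5*(-15)^4 + 7*(-15)^3 - 5*(-15)^2 + 9*(-15)^1 + 4 = (253125) + (-23625) + (-1125) + (-135) + (4) = 228244; answer 228244

228244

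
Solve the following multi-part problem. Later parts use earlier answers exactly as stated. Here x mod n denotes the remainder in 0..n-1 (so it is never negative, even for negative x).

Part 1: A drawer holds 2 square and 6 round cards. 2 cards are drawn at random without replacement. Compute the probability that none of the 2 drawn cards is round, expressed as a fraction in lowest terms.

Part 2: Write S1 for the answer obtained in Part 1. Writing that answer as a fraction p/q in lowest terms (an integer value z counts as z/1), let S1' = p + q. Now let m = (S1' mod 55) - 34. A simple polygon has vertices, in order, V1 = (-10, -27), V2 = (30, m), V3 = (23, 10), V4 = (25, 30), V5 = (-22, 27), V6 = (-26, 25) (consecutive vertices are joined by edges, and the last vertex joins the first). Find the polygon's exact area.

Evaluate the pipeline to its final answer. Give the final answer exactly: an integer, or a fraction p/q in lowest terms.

Part 1: total draws C(8,2) = 28; favorable C(2,2) = 1; P = 1/28; answer 1/28
Part 2: S1 = 1/28; threaded value p + q = 29; m = -5; cross terms: (-10*-5 - 30*-27)=860, (30*10 - 23*-5)=415, (23*30 - 25*10)=440, (25*27 - -22*30)=1335, (-22*25 - -26*27)=152, (-26*-27 - -10*25)=952; twice the area = |4154| = 4154; area = 2077; answer 2077

2077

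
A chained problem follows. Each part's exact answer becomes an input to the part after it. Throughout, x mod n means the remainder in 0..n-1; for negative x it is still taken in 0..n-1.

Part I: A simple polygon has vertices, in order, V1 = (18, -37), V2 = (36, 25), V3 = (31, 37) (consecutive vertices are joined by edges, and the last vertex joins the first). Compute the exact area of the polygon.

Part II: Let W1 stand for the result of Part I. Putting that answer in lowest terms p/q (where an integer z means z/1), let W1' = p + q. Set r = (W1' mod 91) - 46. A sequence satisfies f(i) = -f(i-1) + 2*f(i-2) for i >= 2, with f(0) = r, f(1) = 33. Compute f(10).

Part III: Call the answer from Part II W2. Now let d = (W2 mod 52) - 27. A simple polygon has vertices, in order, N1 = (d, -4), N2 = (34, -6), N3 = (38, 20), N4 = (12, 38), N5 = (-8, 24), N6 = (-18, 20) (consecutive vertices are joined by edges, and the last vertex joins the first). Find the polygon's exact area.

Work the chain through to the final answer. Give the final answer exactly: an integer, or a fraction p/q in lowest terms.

1696

Part I: cross terms: (18*25 - 36*-37)=1782, (36*37 - 31*25)=557, (31*-37 - 18*37)=-1813; twice the area = |526| = 526; area = 263; answer 263
Part II: W1 = 263; threaded value p + q = 264; r = 36; f(2) = -1*(33) + 2*(36) = 39; iterating: f(2)=39, f(3)=27, f(4)=51, f(5)=3, f(6)=99, f(7)=-93, f(8)=291, f(9)=-477, f(10)=1059; answer 1059
Part III: W2 = 1059; d = -8; cross terms: (-8*-6 - 34*-4)=184, (34*20 - 38*-6)=908, (38*38 - 12*20)=1204, (12*24 - -8*38)=592, (-8*20 - -18*24)=272, (-18*-4 - -8*20)=232; twice the area = |3392| = 3392; area = 1696; answer 1696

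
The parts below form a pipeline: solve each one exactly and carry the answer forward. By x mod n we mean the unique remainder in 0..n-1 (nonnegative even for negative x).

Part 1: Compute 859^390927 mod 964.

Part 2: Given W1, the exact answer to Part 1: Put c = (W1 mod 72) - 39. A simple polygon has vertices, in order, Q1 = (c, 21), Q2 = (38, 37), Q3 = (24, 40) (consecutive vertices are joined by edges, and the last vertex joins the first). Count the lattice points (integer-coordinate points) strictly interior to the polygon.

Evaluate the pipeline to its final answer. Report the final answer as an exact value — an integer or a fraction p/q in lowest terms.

Part 1: squarings mod 964: 859^1=859, 859^2=421, 859^4=829, 859^8=873, 859^16=569, 859^32=821, 859^64=205, 859^128=573, 859^256=569, 859^512=821, 859^1024=205, 859^2048=573, 859^4096=569, 859^8192=821, 859^16384=205, 859^32768=573, 859^65536=569, 859^131072=821, 859^262144=205; 859^390927 = 859^1 * 859^2 * 859^4 * 859^8 * 859^256 * 859^512 * 859^1024 * 859^4096 * 859^8192 * 859^16384 * 859^32768 * 859^65536 * 859^262144 = 931 (mod 964); answer 931
Part 2: W1 = 931; c = 28; cross terms: (28*37 - 38*21)=238, (38*40 - 24*37)=632, (24*21 - 28*40)=-616; twice the area = |254| = 254; area = 127; boundary points = 2 + 1 + 1 = 4; strictly interior points = area - boundary/2 + 1 = 126; answer 126

126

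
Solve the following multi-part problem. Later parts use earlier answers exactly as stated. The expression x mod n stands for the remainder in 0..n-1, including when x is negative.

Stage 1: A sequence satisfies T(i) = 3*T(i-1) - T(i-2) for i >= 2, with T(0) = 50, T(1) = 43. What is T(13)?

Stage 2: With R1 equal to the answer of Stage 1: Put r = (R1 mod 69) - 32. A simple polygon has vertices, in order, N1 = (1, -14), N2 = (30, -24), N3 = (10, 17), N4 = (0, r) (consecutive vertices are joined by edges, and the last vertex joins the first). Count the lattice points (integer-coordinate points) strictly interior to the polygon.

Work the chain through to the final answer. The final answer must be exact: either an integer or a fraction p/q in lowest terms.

644

Stage 1: T(2) = 3*(43) - 1*(50) = 79; iterating: T(2)=79, T(3)=194, T(4)=503, T(5)=1315, T(6)=3442, T(7)=9011, T(8)=23591, T(9)=61762, T(10)=161695, T(11)=423323, T(12)=1108274, T(13)=2901499; answer 2901499
Stage 2: R1 = 2901499; r = 17; cross terms: (1*-24 - 30*-14)=396, (30*17 - 10*-24)=750, (10*17 - 0*17)=170, (0*-14 - 1*17)=-17; twice the area = |1299| = 1299; area = 1299/2; boundary points = 1 + 1 + 10 + 1 = 13; strictly interior points = area - boundary/2 + 1 = 644; answer 644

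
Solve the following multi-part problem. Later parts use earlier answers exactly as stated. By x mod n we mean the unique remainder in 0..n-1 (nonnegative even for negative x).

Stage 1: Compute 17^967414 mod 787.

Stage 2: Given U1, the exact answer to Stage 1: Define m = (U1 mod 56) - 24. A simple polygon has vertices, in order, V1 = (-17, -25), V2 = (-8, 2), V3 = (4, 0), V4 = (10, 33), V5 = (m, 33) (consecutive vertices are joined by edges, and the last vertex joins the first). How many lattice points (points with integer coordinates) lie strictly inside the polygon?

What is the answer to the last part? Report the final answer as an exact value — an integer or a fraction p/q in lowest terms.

Stage 1: squarings mod 787: 17^1=17, 17^2=289, 17^4=99, 17^8=357, 17^16=742, 17^32=451, 17^64=355, 17^128=105, 17^256=7, 17^512=49, 17^1024=40, 17^2048=26, 17^4096=676, 17^8192=516, 17^16384=250, 17^32768=327, 17^65536=684, 17^131072=378, 17^262144=437, 17^524288=515; 17^967414 = 17^2 * 17^4 * 17^16 * 17^32 * 17^64 * 17^128 * 17^512 * 17^16384 * 17^32768 * 17^131072 * 17^262144 * 17^524288 = 230 (mod 787); answer 230
Stage 2: U1 = 230; m = -18; cross terms: (-17*2 - -8*-25)=-234, (-8*0 - 4*2)=-8, (4*33 - 10*0)=132, (10*33 - -18*33)=924, (-18*-25 - -17*33)=1011; twice the area = |1825| = 1825; area = 1825/2; boundary points = 9 + 2 + 3 + 28 + 1 = 43; strictly interior points = area - boundary/2 + 1 = 892; answer 892

892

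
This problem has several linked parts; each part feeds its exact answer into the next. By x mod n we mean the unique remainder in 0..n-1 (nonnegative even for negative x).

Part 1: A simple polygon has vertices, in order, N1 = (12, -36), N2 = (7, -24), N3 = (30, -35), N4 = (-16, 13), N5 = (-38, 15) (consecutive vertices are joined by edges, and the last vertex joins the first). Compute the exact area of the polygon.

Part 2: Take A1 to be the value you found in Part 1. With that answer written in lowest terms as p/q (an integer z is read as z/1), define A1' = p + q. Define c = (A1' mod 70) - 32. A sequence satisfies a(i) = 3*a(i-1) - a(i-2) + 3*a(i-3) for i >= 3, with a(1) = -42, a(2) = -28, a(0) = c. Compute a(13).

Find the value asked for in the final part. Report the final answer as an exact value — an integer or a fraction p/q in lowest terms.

Part 1: cross terms: (12*-24 - 7*-36)=-36, (7*-35 - 30*-24)=475, (30*13 - -16*-35)=-170, (-16*15 - -38*13)=254, (-38*-36 - 12*15)=1188; twice the area = |1711| = 1711; area = 1711/2; answer 1711/2
Part 2: A1 = 1711/2; threaded value p + q = 1713; c = 1; a(3) = 3*(-28) - 1*(-42) + 3*(1) = -39; iterating: a(3)=-39, a(4)=-215, a(5)=-690, a(6)=-1972, a(7)=-5871, a(8)=-17711, a(9)=-53178, a(10)=-159436, a(11)=-478263, a(12)=-1434887, a(13)=-4304706; answer -4304706

-4304706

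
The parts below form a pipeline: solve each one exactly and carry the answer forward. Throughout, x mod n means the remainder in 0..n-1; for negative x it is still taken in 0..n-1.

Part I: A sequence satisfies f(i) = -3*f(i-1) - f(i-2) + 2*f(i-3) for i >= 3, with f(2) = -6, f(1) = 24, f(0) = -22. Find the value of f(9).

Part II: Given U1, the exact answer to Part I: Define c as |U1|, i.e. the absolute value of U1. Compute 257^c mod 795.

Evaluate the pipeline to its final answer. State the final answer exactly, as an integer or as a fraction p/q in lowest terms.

679

Part I: f(3) = -3*(-6) - 1*(24) + 2*(-22) = -50; iterating: f(3)=-50, f(4)=204, f(5)=-574, f(6)=1418, f(7)=-3272, f(8)=7250, f(9)=-15642; answer -15642
Part II: U1 = -15642; c = 15642; squarings mod 795: 257^1=257, 257^2=64, 257^4=121, 257^8=331, 257^16=646, 257^32=736, 257^64=301, 257^128=766, 257^256=46, 257^512=526, 257^1024=16, 257^2048=256, 257^4096=346, 257^8192=466; 257^15642 = 257^2 * 257^8 * 257^16 * 257^256 * 257^1024 * 257^2048 * 257^4096 * 257^8192 = 679 (mod 795); answer 679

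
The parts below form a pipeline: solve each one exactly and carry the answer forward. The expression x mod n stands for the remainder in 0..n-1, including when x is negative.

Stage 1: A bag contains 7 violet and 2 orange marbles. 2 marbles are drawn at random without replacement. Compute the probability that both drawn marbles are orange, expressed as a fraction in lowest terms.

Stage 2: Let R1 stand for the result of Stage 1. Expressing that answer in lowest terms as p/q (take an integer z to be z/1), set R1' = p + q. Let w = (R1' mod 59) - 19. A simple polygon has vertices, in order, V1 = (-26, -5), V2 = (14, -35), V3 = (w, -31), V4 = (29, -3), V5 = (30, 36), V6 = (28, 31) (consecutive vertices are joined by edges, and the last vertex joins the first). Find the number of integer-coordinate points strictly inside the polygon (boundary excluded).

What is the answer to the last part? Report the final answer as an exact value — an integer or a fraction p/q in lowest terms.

1855

Stage 1: total draws C(9,2) = 36; favorable C(2,2) = 1; P = 1/36; answer 1/36
Stage 2: R1 = 1/36; threaded value p + q = 37; w = 18; cross terms: (-26*-35 - 14*-5)=980, (14*-31 - 18*-35)=196, (18*-3 - 29*-31)=845, (29*36 - 30*-3)=1134, (30*31 - 28*36)=-78, (28*-5 - -26*31)=666; twice the area = |3743| = 3743; area = 3743/2; boundary points = 10 + 4 + 1 + 1 + 1 + 18 = 35; strictly interior points = area - boundary/2 + 1 = 1855; answer 1855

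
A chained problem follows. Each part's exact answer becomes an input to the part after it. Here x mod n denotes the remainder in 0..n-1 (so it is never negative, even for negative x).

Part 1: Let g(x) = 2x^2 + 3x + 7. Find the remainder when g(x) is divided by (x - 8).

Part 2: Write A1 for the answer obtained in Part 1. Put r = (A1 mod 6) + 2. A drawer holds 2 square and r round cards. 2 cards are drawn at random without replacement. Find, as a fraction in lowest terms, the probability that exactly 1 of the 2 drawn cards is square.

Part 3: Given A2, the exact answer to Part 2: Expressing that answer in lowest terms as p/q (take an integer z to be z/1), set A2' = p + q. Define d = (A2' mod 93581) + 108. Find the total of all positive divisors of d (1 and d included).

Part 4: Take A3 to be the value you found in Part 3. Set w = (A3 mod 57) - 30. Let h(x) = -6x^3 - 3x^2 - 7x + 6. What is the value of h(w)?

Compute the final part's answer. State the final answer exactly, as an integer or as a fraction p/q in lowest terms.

370

Part 1: remainder = value at the root: 2*(8)^2 + 3*(8)^1 + 7 = (128) + (24) + (7) = 159; answer 159
Part 2: A1 = 159; r = 5; total draws C(7,2) = 21; favorable C(2,1)*C(5,1) = 10; P = 10/21; answer 10/21
Part 3: A2 = 10/21; threaded value p + q = 31; d = 139; 139 is prime, so its only divisors are 1 and 139; sigma = 1 + 139 = 140; answer 140
Part 4: A3 = 140; w = -4; -6*(-4)^3 - 3*(-4)^2 - 7*(-4)^1 + 6 = (384) + (-48) + (28) + (6) = 370; answer 370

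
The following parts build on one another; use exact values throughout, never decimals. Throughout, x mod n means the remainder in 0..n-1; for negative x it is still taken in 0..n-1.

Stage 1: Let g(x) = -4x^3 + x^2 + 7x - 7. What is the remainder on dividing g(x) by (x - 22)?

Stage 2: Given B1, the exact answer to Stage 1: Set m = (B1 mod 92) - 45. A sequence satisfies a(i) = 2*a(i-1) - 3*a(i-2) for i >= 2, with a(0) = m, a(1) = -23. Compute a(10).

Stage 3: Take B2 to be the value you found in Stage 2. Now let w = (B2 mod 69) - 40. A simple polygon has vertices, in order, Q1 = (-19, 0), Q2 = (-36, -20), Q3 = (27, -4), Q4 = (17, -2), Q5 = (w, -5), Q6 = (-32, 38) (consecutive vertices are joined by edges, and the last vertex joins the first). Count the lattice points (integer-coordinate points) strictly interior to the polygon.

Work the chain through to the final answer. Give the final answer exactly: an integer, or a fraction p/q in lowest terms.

Stage 1: remainder = value at the root: -4*(22)^3 + 1*(22)^2 + 7*(22)^1 - 7 = (-42592) + (484) + (154) + (-7) = -41961; answer -41961
Stage 2: B1 = -41961; m = 38; a(2) = 2*(-23) - 3*(38) = -160; iterating: a(2)=-160, a(3)=-251, a(4)=-22, a(5)=709, a(6)=1484, a(7)=841, a(8)=-2770, a(9)=-8063, a(10)=-7816; answer -7816
Stage 3: B2 = -7816; w = 10; cross terms: (-19*-20 - -36*0)=380, (-36*-4 - 27*-20)=684, (27*-2 - 17*-4)=14, (17*-5 - 10*-2)=-65, (10*38 - -32*-5)=220, (-32*0 - -19*38)=722; twice the area = |1955| = 1955; area = 1955/2; boundary points = 1 + 1 + 2 + 1 + 1 + 1 = 7; strictly interior points = area - boundary/2 + 1 = 975; answer 975

975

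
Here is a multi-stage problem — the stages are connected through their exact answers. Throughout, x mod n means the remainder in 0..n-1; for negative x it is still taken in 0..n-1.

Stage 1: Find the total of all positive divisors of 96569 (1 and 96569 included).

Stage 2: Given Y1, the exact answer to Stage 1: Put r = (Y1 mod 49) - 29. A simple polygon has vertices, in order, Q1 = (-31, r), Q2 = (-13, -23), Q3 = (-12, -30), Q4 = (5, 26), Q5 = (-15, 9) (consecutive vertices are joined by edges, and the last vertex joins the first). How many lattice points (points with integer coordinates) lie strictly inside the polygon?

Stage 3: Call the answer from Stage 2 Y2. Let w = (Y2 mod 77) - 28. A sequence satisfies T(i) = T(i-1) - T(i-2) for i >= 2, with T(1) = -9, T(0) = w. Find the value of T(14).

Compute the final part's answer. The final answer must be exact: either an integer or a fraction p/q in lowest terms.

Stage 1: 96569 = 11 * 8779; sigma = (1 + 11) * (1 + 8779) = 12 * 8780 = 105360; answer 105360
Stage 2: Y1 = 105360; r = -19; cross terms: (-31*-23 - -13*-19)=466, (-13*-30 - -12*-23)=114, (-12*26 - 5*-30)=-162, (5*9 - -15*26)=435, (-15*-19 - -31*9)=564; twice the area = |1417| = 1417; area = 1417/2; boundary points = 2 + 1 + 1 + 1 + 4 = 9; strictly interior points = area - boundary/2 + 1 = 705; answer 705
Stage 3: Y2 = 705; w = -16; T(2) = 1*(-9) - 1*(-16) = 7; iterating: T(2)=7, T(3)=16, T(4)=9, T(5)=-7, T(6)=-16, T(7)=-9, T(8)=7, T(9)=16, T(10)=9, T(11)=-7, T(12)=-16, T(13)=-9, T(14)=7; answer 7

7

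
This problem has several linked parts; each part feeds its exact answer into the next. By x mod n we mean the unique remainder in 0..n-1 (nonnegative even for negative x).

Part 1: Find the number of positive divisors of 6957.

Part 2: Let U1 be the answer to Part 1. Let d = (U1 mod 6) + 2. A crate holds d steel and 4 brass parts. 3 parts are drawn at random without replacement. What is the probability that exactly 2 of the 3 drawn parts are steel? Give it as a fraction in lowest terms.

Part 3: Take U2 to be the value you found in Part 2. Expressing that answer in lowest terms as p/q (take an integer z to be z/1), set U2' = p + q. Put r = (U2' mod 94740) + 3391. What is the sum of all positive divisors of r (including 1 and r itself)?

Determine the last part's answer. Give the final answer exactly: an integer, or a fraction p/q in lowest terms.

3520

Part 1: 6957 = 3^2 * 773; number of divisors = (2+1) * (1+1) = 6; answer 6
Part 2: U1 = 6; d = 2; total draws C(6,3) = 20; favorable C(2,2)*C(4,1) = 4; P = 1/5; answer 1/5
Part 3: U2 = 1/5; threaded value p + q = 6; r = 3397; 3397 = 43 * 79; sigma = (1 + 43) * (1 + 79) = 44 * 80 = 3520; answer 3520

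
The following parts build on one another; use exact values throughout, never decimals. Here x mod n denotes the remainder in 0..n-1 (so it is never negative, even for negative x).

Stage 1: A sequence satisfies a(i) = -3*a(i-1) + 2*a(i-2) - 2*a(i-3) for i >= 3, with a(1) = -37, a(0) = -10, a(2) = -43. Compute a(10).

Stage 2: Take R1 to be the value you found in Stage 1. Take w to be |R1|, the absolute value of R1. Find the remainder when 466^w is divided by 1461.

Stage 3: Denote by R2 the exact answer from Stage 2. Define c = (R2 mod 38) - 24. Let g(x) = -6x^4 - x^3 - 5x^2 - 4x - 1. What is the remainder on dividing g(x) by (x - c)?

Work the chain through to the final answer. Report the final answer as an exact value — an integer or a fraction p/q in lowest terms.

Stage 1: a(3) = -3*(-43) + 2*(-37) - 2*(-10) = 75; iterating: a(3)=75, a(4)=-237, a(5)=947, a(6)=-3465, a(7)=12763, a(8)=-47113, a(9)=173795, a(10)=-641137; answer -641137
Stage 2: R1 = -641137; w = 641137; squarings mod 1461: 466^1=466, 466^2=928, 466^4=655, 466^8=952, 466^16=484, 466^32=496, 466^64=568, 466^128=1204, 466^256=304, 466^512=373, 466^1024=334, 466^2048=520, 466^4096=115, 466^8192=76, 466^16384=1393, 466^32768=241, 466^65536=1102, 466^131072=313, 466^262144=82, 466^524288=880; 466^641137 = 466^1 * 466^16 * 466^32 * 466^64 * 466^2048 * 466^16384 * 466^32768 * 466^65536 * 466^524288 = 1042 (mod 1461); answer 1042
Stage 3: R2 = 1042; c = -8; remainder = value at the root: -6*(-8)^4 - 1*(-8)^3 - 5*(-8)^2 - 4*(-8)^1 - 1 = (-24576) + (512) + (-320) + (32) + (-1) = -24353; answer -24353

-24353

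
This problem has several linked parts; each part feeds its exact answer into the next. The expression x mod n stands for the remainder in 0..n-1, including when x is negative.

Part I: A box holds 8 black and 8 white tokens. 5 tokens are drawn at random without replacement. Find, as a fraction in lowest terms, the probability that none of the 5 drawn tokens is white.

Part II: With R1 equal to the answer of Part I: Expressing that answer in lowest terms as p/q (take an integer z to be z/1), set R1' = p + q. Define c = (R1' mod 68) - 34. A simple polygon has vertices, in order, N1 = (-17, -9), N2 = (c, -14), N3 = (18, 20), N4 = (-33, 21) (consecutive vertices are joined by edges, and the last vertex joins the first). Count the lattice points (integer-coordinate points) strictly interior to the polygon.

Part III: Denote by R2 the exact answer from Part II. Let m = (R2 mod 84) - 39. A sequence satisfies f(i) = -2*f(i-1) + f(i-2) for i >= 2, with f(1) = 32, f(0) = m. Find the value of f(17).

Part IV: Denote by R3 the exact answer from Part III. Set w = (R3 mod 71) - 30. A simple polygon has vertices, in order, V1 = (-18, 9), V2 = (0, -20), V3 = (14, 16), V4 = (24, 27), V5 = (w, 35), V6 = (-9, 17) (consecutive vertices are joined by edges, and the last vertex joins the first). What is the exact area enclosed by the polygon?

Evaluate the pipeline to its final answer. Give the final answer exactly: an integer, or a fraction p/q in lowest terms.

Part I: total draws C(16,5) = 4368; favorable C(8,5) = 56; P = 1/78; answer 1/78
Part II: R1 = 1/78; threaded value p + q = 79; c = -23; cross terms: (-17*-14 - -23*-9)=31, (-23*20 - 18*-14)=-208, (18*21 - -33*20)=1038, (-33*-9 - -17*21)=654; twice the area = |1515| = 1515; area = 1515/2; boundary points = 1 + 1 + 1 + 2 = 5; strictly interior points = area - boundary/2 + 1 = 756; answer 756
Part III: R2 = 756; m = -39; f(2) = -2*(32) + 1*(-39) = -103; iterating: f(2)=-103, f(3)=238, f(4)=-579, f(5)=1396, f(6)=-3371, f(7)=8138, f(8)=-19647, f(9)=47432, f(10)=-114511, f(11)=276454, f(12)=-667419, f(13)=1611292, f(14)=-3890003, f(15)=9391298, f(16)=-22672599, f(17)=54736496; answer 54736496
Part IV: R3 = 54736496; w = 10; cross terms: (-18*-20 - 0*9)=360, (0*16 - 14*-20)=280, (14*27 - 24*16)=-6, (24*35 - 10*27)=570, (10*17 - -9*35)=485, (-9*9 - -18*17)=225; twice the area = |1914| = 1914; area = 957; answer 957

957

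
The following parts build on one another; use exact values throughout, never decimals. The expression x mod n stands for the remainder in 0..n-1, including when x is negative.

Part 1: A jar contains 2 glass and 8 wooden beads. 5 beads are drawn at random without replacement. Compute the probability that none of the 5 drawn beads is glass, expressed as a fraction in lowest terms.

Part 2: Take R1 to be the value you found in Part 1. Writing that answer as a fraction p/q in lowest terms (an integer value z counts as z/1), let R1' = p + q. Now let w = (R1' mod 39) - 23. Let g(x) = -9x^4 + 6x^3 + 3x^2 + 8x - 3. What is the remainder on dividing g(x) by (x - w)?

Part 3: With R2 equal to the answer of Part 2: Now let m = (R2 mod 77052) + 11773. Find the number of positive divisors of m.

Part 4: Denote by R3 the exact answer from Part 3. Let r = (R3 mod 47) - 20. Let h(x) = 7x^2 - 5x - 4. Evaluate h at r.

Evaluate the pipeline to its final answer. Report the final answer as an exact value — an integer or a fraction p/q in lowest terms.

Part 1: total draws C(10,5) = 252; favorable C(8,5) = 56; P = 2/9; answer 2/9
Part 2: R1 = 2/9; threaded value p + q = 11; w = -12; remainder = value at the root: -9*(-12)^4 + 6*(-12)^3 + 3*(-12)^2 + 8*(-12)^1 - 3 = (-186624) + (-10368) + (432) + (-96) + (-3) = -196659; answer -196659
Part 3: R2 = -196659; m = 46270; 46270 = 2 * 5 * 7 * 661; number of divisors = (1+1) * (1+1) * (1+1) * (1+1) = 16; answer 16
Part 4: R3 = 16; r = -4; 7*(-4)^2 - 5*(-4)^1 - 4 = (112) + (20) + (-4) = 128; answer 128

128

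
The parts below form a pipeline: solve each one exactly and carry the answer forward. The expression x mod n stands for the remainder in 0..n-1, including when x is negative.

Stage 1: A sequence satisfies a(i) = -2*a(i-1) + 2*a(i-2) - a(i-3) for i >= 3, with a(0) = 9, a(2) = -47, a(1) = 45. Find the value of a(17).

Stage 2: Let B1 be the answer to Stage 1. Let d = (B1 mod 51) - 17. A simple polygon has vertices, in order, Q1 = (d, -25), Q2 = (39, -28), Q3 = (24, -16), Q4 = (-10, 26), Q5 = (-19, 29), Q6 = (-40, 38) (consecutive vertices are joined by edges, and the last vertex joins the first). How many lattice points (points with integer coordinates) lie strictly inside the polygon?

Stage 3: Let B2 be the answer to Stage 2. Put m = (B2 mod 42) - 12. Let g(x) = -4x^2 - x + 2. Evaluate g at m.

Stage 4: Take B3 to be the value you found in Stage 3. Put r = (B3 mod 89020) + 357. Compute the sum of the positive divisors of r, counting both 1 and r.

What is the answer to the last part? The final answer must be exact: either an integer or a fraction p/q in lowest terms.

Stage 1: a(3) = -2*(-47) + 2*(45) - 1*(9) = 175; iterating: a(3)=175, a(4)=-489, a(5)=1375, a(6)=-3903, a(7)=11045, a(8)=-31271, a(9)=88535, a(10)=-250657, a(11)=709655, a(12)=-2009159, a(13)=5688285, a(14)=-16104543, a(15)=45594815, a(16)=-129087001, a(17)=365468175; answer 365468175
Stage 2: B1 = 365468175; d = 16; cross terms: (16*-28 - 39*-25)=527, (39*-16 - 24*-28)=48, (24*26 - -10*-16)=464, (-10*29 - -19*26)=204, (-19*38 - -40*29)=438, (-40*-25 - 16*38)=392; twice the area = |2073| = 2073; area = 2073/2; boundary points = 1 + 3 + 2 + 3 + 3 + 7 = 19; strictly interior points = area - boundary/2 + 1 = 1028; answer 1028
Stage 3: B2 = 1028; m = 8; -4*(8)^2 - 1*(8)^1 + 2 = (-256) + (-8) + (2) = -262; answer -262
Stage 4: B3 = -262; r = 89115; 89115 = 3 * 5 * 13 * 457; sigma = (1 + 3) * (1 + 5) * (1 + 13) * (1 + 457) = 4 * 6 * 14 * 458 = 153888; answer 153888

153888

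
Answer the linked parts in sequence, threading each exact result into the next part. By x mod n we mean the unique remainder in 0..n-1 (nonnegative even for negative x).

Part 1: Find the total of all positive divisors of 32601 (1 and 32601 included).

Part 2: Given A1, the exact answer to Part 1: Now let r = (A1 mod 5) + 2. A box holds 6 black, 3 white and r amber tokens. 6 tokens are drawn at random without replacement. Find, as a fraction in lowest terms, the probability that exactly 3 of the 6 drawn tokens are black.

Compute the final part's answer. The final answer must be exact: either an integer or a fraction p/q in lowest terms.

175/429

Part 1: 32601 = 3 * 10867; sigma = (1 + 3) * (1 + 10867) = 4 * 10868 = 43472; answer 43472
Part 2: A1 = 43472; r = 4; total draws C(13,6) = 1716; favorable C(6,3)*C(7,3) = 700; P = 175/429; answer 175/429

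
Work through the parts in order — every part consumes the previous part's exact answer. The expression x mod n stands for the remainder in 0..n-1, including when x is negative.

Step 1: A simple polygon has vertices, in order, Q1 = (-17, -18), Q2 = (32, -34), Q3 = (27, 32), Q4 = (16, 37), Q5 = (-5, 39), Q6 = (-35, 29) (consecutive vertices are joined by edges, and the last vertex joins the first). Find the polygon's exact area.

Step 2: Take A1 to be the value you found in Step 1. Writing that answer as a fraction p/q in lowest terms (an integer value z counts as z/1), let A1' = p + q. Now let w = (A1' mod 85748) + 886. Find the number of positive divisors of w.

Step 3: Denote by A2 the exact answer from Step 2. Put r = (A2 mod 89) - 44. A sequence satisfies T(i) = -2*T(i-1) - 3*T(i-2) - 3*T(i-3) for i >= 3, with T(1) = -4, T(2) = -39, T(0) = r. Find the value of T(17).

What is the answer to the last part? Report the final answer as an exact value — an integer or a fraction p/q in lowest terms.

28872

Step 1: cross terms: (-17*-34 - 32*-18)=1154, (32*32 - 27*-34)=1942, (27*37 - 16*32)=487, (16*39 - -5*37)=809, (-5*29 - -35*39)=1220, (-35*-18 - -17*29)=1123; twice the area = |6735| = 6735; area = 6735/2; answer 6735/2
Step 2: A1 = 6735/2; threaded value p + q = 6737; w = 7623; 7623 = 3^2 * 7 * 11^2; number of divisors = (2+1) * (1+1) * (2+1) = 18; answer 18
Step 3: A2 = 18; r = -26; T(3) = -2*(-39) - 3*(-4) - 3*(-26) = 168; iterating: T(3)=168, T(4)=-207, T(5)=27, T(6)=63, T(7)=414, T(8)=-1098, T(9)=765, T(10)=522, T(11)=-45, T(12)=-3771, T(13)=6111, T(14)=-774, T(15)=-5472, T(16)=-5067, T(17)=28872; answer 28872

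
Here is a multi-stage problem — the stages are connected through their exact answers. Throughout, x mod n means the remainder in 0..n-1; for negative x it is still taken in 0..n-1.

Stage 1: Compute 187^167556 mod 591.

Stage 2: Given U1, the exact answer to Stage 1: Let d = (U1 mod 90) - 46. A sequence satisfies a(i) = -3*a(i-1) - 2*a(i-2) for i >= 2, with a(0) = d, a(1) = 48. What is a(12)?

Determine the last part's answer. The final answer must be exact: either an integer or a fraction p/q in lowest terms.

-159714

Stage 1: squarings mod 591: 187^1=187, 187^2=100, 187^4=544, 187^8=436, 187^16=385, 187^32=475, 187^64=454, 187^128=448, 187^256=355, 187^512=142, 187^1024=70, 187^2048=172, 187^4096=34, 187^8192=565, 187^16384=85, 187^32768=133, 187^65536=550, 187^131072=499; 187^167556 = 187^4 * 187^128 * 187^512 * 187^1024 * 187^2048 * 187^32768 * 187^131072 = 37 (mod 591); answer 37
Stage 2: U1 = 37; d = -9; a(2) = -3*(48) - 2*(-9) = -126; iterating: a(2)=-126, a(3)=282, a(4)=-594, a(5)=1218, a(6)=-2466, a(7)=4962, a(8)=-9954, a(9)=19938, a(10)=-39906, a(11)=79842, a(12)=-159714; answer -159714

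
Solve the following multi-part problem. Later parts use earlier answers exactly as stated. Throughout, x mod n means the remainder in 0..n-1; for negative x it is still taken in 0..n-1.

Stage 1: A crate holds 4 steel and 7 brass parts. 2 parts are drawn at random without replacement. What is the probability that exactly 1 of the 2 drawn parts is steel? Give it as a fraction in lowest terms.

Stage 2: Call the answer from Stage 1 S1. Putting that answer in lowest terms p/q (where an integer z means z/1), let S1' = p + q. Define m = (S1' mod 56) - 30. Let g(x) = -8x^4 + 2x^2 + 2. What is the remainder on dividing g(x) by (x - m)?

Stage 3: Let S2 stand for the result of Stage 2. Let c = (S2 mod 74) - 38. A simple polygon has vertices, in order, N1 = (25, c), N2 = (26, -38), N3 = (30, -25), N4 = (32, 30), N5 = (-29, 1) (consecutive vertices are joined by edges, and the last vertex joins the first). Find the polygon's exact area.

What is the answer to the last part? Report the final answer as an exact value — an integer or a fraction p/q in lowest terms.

2117/2

Stage 1: total draws C(11,2) = 55; favorable C(4,1)*C(7,1) = 28; P = 28/55; answer 28/55
Stage 2: S1 = 28/55; threaded value p + q = 83; m = -3; remainder = value at the root: -8*(-3)^4 + 2*(-3)^2 + 2 = (-648) + (18) + (2) = -628; answer -628
Stage 3: S2 = -628; c = 0; cross terms: (25*-38 - 26*0)=-950, (26*-25 - 30*-38)=490, (30*30 - 32*-25)=1700, (32*1 - -29*30)=902, (-29*0 - 25*1)=-25; twice the area = |2117| = 2117; area = 2117/2; answer 2117/2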